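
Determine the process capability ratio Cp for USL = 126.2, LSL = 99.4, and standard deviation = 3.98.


Cp = (USL - LSL) / (6 * sigma)
= (126.2 - 99.4) / (6 * 3.98)
= 26.8000 / 23.8800
= 1.1223

1.1223


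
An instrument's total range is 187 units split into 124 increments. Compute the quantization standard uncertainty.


resolution = range / divisions
resolution = 187 / 124 = 1.5080645
u_res = resolution / (2*sqrt(3))
u_res = 1.5080645 / 3.4641016
u_res = 0.4353

0.4353


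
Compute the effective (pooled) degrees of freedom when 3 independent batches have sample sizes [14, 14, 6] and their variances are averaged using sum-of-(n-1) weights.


nu = sum_i (n_i - 1)
nu = ((14 - 1) + (14 - 1) + (6 - 1))
nu = 13 + 13 + 5
nu = 31

31


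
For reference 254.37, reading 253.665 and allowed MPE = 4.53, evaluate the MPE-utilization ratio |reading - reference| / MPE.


e = indication - reference = 253.665 - 254.37 = -0.7050
|e| = 0.7050
ratio = |e| / MPE = 0.7050 / 4.53
ratio = 0.1556

0.1556


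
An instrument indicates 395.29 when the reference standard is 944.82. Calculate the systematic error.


Systematic error = measured - true
= 395.29 - 944.82
= -549.5300

-549.5300


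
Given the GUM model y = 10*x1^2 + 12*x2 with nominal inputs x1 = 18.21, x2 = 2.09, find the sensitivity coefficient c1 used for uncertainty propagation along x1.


y = 10*x1^2 + 12*x2
dy/dx1 = 2*10*x1
Evaluate at x1 = 18.21: c1 = 20 * 18.21
c1 = 364.2000

364.2000


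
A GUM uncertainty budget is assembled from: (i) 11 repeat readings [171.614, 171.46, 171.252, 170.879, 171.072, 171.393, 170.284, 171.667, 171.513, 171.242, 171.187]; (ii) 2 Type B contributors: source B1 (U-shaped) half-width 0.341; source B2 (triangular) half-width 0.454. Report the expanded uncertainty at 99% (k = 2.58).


mean = (171.614 + 171.46 + 171.252 + 170.879 + 171.072 + 171.393 + 170.284 + 171.667 + 171.513 + 171.242 + 171.187) / 11 = 171.233
s = sqrt(sum((x - mean)^2)/(n-1)) = 0.39286664
u_A = s / sqrt(n) = 0.39286664 / sqrt(11) = 0.11845375
u_B1 = 0.341 / sqrt(2) = 0.24112341
u_B2 = 0.454 / sqrt(6) = 0.18534472
uc = sqrt(0.11845375^2 + 0.24112341^2 + 0.18534472^2) = 0.32638084
U = k * uc = 2.58 * 0.32638084
U = 0.8421

0.8421


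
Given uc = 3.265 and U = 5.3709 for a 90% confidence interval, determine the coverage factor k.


k = U / uc
k = 5.3709 / 3.265
k = 1.645

1.645


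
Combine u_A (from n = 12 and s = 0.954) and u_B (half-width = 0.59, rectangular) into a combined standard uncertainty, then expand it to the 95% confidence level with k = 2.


u_A = s / sqrt(n) = 0.954 / sqrt(12) = 0.27539608
u_B = half_width / sqrt(3) = 0.59 / sqrt(3) = 0.34063666
uc = sqrt(u_A^2 + u_B^2) = sqrt(0.27539608^2 + 0.34063666^2) = 0.43803691
U = k * uc = 2 * 0.43803691
U = 0.8761

0.8761


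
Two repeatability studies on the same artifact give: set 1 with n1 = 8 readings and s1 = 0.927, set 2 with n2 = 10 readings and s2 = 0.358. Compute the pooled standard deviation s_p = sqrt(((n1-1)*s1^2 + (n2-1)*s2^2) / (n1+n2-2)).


s_p = sqrt(((n1-1)*s1^2 + (n2-1)*s2^2) / (n1+n2-2))
numerator = (8-1)*0.927^2 + (10-1)*0.358^2 = 6.015303 + 1.153476 = 7.168779
denominator = 8 + 10 - 2 = 16
s_p^2 = 7.168779 / 16 = 0.44804869
s_p = sqrt(0.44804869) = 0.6694

0.6694


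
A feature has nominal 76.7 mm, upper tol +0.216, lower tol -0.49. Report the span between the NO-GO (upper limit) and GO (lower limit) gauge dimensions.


GO = nominal - lower_tol (smallest hole = maximum material condition)
GO = 76.7 - 0.49 = 76.21
NO-GO = nominal + upper_tol (largest hole = least material condition)
NO-GO = 76.7 + 0.216 = 76.916
spread = NO-GO - GO = 76.916 - 76.21 = 0.7060

0.7060


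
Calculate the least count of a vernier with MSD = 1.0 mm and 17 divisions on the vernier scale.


LC = MSD / n_div
= 1.0 / 17
= 0.0588

0.0588


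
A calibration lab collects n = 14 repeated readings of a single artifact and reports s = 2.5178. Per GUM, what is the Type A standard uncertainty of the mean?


u_A = s / sqrt(n)
u_A = 2.5178 / sqrt(14)
u_A = 2.5178 / 3.7416574
u_A = 0.6729

0.6729


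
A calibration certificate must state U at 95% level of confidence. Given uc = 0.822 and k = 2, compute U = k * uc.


U = k * uc
U = 2 * 0.822
U = 1.6440

1.6440


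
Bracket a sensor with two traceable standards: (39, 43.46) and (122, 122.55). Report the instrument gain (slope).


slope = (y2 - y1) / (x2 - x1)
= (122.55 - 43.46) / (122 - 39)
= 79.0900 / 83
= 0.9529

0.9529


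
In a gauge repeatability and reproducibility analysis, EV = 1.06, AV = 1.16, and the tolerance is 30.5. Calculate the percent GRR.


GRR = sqrt(EV^2 + AV^2) = sqrt(1.06^2 + 1.16^2) = 1.5713688
%GRR = GRR / tol * 100 = 1.5713688 / 30.5 * 100
%GRR = 5.1520

5.1520


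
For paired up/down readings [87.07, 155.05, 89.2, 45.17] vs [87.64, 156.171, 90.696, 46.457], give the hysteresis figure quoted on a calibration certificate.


|87.07 - 87.64| = 0.5700
|155.05 - 156.171| = 1.1210
|89.2 - 90.696| = 1.4960
|45.17 - 46.457| = 1.2870
hysteresis = max(diffs) = 1.4960

1.4960


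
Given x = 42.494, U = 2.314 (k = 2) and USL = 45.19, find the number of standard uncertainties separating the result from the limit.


u = U / k = 2.314 / 2 = 1.157
margin = |USL - x| = |45.19 - 42.494| = 2.696
z = margin / u = 2.696 / 1.157
z = 2.3302

2.3302


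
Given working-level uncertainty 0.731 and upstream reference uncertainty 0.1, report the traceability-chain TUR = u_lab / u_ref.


TUR = u_lab / u_ref
= 0.731 / 0.1
= 7.3100

7.3100


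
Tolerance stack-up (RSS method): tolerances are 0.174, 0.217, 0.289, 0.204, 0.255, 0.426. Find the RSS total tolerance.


RSS = sqrt(0.174^2 + 0.217^2 + 0.289^2 + 0.204^2 + 0.255^2 + 0.426^2)
= sqrt(0.449003)
= 0.6701

0.6701


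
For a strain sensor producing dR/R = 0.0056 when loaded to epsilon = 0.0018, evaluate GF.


GF = (dR/R) / epsilon
= 0.0056 / 0.0018
= 3.1111

3.1111


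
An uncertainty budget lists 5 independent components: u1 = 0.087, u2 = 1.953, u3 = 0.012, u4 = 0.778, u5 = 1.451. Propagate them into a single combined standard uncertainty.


uc = sqrt(0.087^2 + 1.953^2 + 0.012^2 + 0.778^2 + 1.451^2)
uc = sqrt(6.532607)
uc = 2.5559

2.5559


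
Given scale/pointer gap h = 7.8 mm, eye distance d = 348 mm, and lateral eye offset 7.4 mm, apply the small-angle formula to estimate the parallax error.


error = h * offset / d
= 7.8 * 7.4 / 348
= 0.1659

0.1659


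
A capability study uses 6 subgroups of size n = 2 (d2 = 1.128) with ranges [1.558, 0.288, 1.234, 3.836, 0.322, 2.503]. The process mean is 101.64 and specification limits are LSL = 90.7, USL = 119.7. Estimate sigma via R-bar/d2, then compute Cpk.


R_bar = (1.558 + 0.288 + 1.234 + 3.836 + 0.322 + 2.503) / 6 = 1.6235
sigma = R_bar / d2 = 1.6235 / 1.128 = 1.439273
Cp = (USL - LSL)/(6*sigma) = (119.7 - 90.7)/(6*1.439273) = 3.3582
Cpu = (119.7 - 101.64)/(3*1.439273) = 4.1827
Cpl = (101.64 - 90.7)/(3*1.439273) = 2.5337
Cpk = min(Cpu, Cpl) = 2.5337

2.5337


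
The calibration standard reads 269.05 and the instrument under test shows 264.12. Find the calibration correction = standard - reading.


Correction = standard - reading
= 269.05 - 264.12
= 4.9300

4.9300


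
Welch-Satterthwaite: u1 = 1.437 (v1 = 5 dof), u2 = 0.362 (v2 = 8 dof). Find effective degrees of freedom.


uc = sqrt(u1^2 + u2^2) = sqrt(1.437^2 + 0.362^2) = 1.4818951
v_eff = uc^4 / (u1^4/v1 + u2^4/v2)
= 1.4818951^4 / (1.437^4/5 + 0.362^4/8)
= 4.8224735 / 0.85496596
v_eff = 5.6405

5.6405


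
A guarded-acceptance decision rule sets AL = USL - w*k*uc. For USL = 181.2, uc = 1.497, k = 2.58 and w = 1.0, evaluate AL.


U = k * uc = 2.58 * 1.497 = 3.86226
guard band g = w * U = 1.0 * 3.86226 = 3.86226
AL = USL - g = 181.2 - 3.86226
AL = 177.3377

177.3377


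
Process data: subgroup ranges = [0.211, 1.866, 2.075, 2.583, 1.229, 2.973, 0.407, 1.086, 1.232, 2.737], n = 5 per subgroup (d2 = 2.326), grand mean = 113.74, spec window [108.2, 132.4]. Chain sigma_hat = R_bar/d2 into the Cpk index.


R_bar = (0.211 + 1.866 + 2.075 + 2.583 + 1.229 + 2.973 + 0.407 + 1.086 + 1.232 + 2.737) / 10 = 1.6399
sigma = R_bar / d2 = 1.6399 / 2.326 = 0.70503009
Cp = (USL - LSL)/(6*sigma) = (132.4 - 108.2)/(6*0.70503009) = 5.7208
Cpu = (132.4 - 113.74)/(3*0.70503009) = 8.8223
Cpl = (113.74 - 108.2)/(3*0.70503009) = 2.6193
Cpk = min(Cpu, Cpl) = 2.6193

2.6193


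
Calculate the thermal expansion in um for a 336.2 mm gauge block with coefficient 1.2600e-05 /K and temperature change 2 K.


dL = L * alpha * dT
= 336.2 * 1.2600e-05 * 2
= 0.0084722 mm
dL_um = 0.0084722 * 1000 = 8.4722 um

8.4722


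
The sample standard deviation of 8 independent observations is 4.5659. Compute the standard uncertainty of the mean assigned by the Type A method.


u_A = s / sqrt(n)
u_A = 4.5659 / sqrt(8)
u_A = 4.5659 / 2.8284271
u_A = 1.6143

1.6143


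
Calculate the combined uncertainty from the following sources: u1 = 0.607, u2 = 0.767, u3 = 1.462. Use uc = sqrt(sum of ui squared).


uc = sqrt(0.607^2 + 0.767^2 + 1.462^2)
uc = sqrt(3.094182)
uc = 1.7590

1.7590


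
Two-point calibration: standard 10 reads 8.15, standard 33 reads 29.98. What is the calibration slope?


slope = (y2 - y1) / (x2 - x1)
= (29.98 - 8.15) / (33 - 10)
= 21.8300 / 23
= 0.9491

0.9491


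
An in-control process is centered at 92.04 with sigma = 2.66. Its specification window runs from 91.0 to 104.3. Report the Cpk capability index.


Cpu = (USL - mean) / (3*sigma) = (104.3 - 92.04) / (3*2.66) = 1.5363
Cpl = (mean - LSL) / (3*sigma) = (92.04 - 91.0) / (3*2.66) = 0.1303
Cpk = min(Cpu, Cpl) = 0.1303

0.1303


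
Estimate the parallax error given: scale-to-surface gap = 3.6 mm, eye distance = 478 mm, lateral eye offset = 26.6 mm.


error = h * offset / d
= 3.6 * 26.6 / 478
= 0.2003

0.2003


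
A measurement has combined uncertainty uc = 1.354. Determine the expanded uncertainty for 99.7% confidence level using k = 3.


U = k * uc
U = 3 * 1.354
U = 4.0620

4.0620


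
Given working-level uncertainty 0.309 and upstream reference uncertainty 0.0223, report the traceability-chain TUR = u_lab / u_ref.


TUR = u_lab / u_ref
= 0.309 / 0.0223
= 13.8565

13.8565


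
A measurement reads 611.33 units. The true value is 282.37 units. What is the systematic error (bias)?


Systematic error = measured - true
= 611.33 - 282.37
= 328.9600

328.9600


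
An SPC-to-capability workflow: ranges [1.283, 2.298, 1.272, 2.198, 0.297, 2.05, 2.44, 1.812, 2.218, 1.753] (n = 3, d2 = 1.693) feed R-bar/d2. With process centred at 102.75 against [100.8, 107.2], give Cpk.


R_bar = (1.283 + 2.298 + 1.272 + 2.198 + 0.297 + 2.05 + 2.44 + 1.812 + 2.218 + 1.753) / 10 = 1.7621
sigma = R_bar / d2 = 1.7621 / 1.693 = 1.0408151
Cp = (USL - LSL)/(6*sigma) = (107.2 - 100.8)/(6*1.0408151) = 1.0248
Cpu = (107.2 - 102.75)/(3*1.0408151) = 1.4252
Cpl = (102.75 - 100.8)/(3*1.0408151) = 0.6245
Cpk = min(Cpu, Cpl) = 0.6245

0.6245


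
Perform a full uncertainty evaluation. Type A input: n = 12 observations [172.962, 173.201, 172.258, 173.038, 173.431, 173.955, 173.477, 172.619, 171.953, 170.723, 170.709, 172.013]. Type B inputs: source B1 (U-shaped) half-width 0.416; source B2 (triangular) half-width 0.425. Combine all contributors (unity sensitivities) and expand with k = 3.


mean = (172.962 + 173.201 + 172.258 + 173.038 + 173.431 + 173.955 + 173.477 + 172.619 + 171.953 + 170.723 + 170.709 + 172.013) / 12 = 172.52825
s = sqrt(sum((x - mean)^2)/(n-1)) = 1.0399974
u_A = s / sqrt(n) = 1.0399974 / sqrt(12) = 0.30022139
u_B1 = 0.416 / sqrt(2) = 0.29415642
u_B2 = 0.425 / sqrt(6) = 0.17350552
uc = sqrt(0.30022139^2 + 0.29415642^2 + 0.17350552^2) = 0.45471425
U = k * uc = 3 * 0.45471425
U = 1.3641

1.3641


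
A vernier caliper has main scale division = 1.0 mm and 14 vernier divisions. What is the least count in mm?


LC = MSD / n_div
= 1.0 / 14
= 0.0714

0.0714


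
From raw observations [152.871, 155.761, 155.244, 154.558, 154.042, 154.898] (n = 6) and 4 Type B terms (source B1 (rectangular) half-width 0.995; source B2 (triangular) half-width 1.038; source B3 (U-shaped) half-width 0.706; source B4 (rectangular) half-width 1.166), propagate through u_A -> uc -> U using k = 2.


mean = (152.871 + 155.761 + 155.244 + 154.558 + 154.042 + 154.898) / 6 = 154.5623333
s = sqrt(sum((x - mean)^2)/(n-1)) = 1.0144474
u_A = s / sqrt(n) = 1.0144474 / sqrt(6) = 0.41414642
u_B1 = 0.995 / sqrt(3) = 0.57446352
u_B2 = 1.038 / sqrt(6) = 0.42376173
u_B3 = 0.706 / sqrt(2) = 0.49921739
u_B4 = 1.166 / sqrt(3) = 0.67319041
uc = sqrt(0.41414642^2 + 0.57446352^2 + 0.42376173^2 + 0.49921739^2 + 0.67319041^2) = 1.176224
U = k * uc = 2 * 1.176224
U = 2.3524

2.3524


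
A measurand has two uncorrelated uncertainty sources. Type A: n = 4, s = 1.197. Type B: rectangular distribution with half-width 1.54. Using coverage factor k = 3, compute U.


u_A = s / sqrt(n) = 1.197 / sqrt(4) = 0.5985
u_B = half_width / sqrt(3) = 1.54 / sqrt(3) = 0.88911941
uc = sqrt(u_A^2 + u_B^2) = sqrt(0.5985^2 + 0.88911941^2) = 1.0717908
U = k * uc = 3 * 1.0717908
U = 3.2154

3.2154


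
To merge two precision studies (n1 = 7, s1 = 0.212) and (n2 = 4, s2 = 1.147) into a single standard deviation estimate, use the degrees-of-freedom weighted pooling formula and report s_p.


s_p = sqrt(((n1-1)*s1^2 + (n2-1)*s2^2) / (n1+n2-2))
numerator = (7-1)*0.212^2 + (4-1)*1.147^2 = 0.269664 + 3.946827 = 4.216491
denominator = 7 + 4 - 2 = 9
s_p^2 = 4.216491 / 9 = 0.468499
s_p = sqrt(0.468499) = 0.6845

0.6845


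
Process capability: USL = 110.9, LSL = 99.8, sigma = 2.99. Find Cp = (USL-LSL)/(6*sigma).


Cp = (USL - LSL) / (6 * sigma)
= (110.9 - 99.8) / (6 * 2.99)
= 11.1000 / 17.9400
= 0.6187

0.6187


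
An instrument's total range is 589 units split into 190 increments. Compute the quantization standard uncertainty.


resolution = range / divisions
resolution = 589 / 190 = 3.1
u_res = resolution / (2*sqrt(3))
u_res = 3.1 / 3.4641016
u_res = 0.8949

0.8949


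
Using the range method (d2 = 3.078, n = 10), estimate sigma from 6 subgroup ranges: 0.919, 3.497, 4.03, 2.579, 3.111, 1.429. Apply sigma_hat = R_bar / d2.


R_bar = (0.919 + 3.497 + 4.03 + 2.579 + 3.111 + 1.429) / 6
R_bar = 15.565 / 6 = 2.5941667
sigma_hat = R_bar / d2 = 2.5941667 / 3.078 = 0.8428

0.8428


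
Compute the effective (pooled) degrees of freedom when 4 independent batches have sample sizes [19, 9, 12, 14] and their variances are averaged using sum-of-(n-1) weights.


nu = sum_i (n_i - 1)
nu = ((19 - 1) + (9 - 1) + (12 - 1) + (14 - 1))
nu = 18 + 8 + 11 + 13
nu = 50

50


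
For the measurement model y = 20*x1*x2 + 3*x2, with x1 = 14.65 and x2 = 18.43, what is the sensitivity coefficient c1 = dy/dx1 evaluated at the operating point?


y = 20*x1*x2 + 3*x2
dy/dx1 = 20*x2
Evaluate at x2 = 18.43: c1 = 20 * 18.43
c1 = 368.6000

368.6000


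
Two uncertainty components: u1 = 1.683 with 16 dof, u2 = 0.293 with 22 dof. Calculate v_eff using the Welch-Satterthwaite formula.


uc = sqrt(u1^2 + u2^2) = sqrt(1.683^2 + 0.293^2) = 1.7083144
v_eff = uc^4 / (u1^4/v1 + u2^4/v2)
= 1.7083144^4 / (1.683^4/16 + 0.293^4/22)
= 8.5166972 / 0.50177212
v_eff = 16.9732

16.9732


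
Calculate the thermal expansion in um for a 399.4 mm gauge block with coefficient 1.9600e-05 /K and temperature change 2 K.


dL = L * alpha * dT
= 399.4 * 1.9600e-05 * 2
= 0.0156565 mm
dL_um = 0.0156565 * 1000 = 15.6565 um

15.6565


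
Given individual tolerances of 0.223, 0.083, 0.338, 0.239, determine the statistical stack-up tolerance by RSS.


RSS = sqrt(0.223^2 + 0.083^2 + 0.338^2 + 0.239^2)
= sqrt(0.227983)
= 0.4775

0.4775


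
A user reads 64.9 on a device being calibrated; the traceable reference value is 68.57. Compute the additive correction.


Correction = standard - reading
= 68.57 - 64.9
= 3.6700

3.6700


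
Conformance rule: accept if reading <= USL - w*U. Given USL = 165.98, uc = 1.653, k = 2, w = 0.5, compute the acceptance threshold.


U = k * uc = 2 * 1.653 = 3.306
guard band g = w * U = 0.5 * 3.306 = 1.653
AL = USL - g = 165.98 - 1.653
AL = 164.3270

164.3270


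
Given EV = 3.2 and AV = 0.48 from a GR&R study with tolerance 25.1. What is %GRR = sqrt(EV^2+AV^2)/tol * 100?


GRR = sqrt(EV^2 + AV^2) = sqrt(3.2^2 + 0.48^2) = 3.2357997
%GRR = GRR / tol * 100 = 3.2357997 / 25.1 * 100
%GRR = 12.8916

12.8916


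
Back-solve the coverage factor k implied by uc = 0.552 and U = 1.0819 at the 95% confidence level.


k = U / uc
k = 1.0819 / 0.552
k = 1.96

1.96


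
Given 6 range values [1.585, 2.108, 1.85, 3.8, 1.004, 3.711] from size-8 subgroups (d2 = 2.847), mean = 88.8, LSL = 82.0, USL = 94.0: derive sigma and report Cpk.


R_bar = (1.585 + 2.108 + 1.85 + 3.8 + 1.004 + 3.711) / 6 = 2.343
sigma = R_bar / d2 = 2.343 / 2.847 = 0.82297155
Cp = (USL - LSL)/(6*sigma) = (94.0 - 82.0)/(6*0.82297155) = 2.4302
Cpu = (94.0 - 88.8)/(3*0.82297155) = 2.1062
Cpl = (88.8 - 82.0)/(3*0.82297155) = 2.7542
Cpk = min(Cpu, Cpl) = 2.1062

2.1062


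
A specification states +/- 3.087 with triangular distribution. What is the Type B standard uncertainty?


u_B = half_width / sqrt(6)
u_B = 3.087 / 2.4494897
u_B = 1.2603

1.2603


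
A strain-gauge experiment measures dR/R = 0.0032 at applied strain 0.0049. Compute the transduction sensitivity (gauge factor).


GF = (dR/R) / epsilon
= 0.0032 / 0.0049
= 0.6531

0.6531


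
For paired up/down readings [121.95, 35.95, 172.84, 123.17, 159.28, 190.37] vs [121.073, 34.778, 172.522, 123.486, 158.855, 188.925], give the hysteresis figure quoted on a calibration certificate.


|121.95 - 121.073| = 0.8770
|35.95 - 34.778| = 1.1720
|172.84 - 172.522| = 0.3180
|123.17 - 123.486| = 0.3160
|159.28 - 158.855| = 0.4250
|190.37 - 188.925| = 1.4450
hysteresis = max(diffs) = 1.4450

1.4450


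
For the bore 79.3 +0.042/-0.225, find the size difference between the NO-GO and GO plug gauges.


GO = nominal - lower_tol (smallest hole = maximum material condition)
GO = 79.3 - 0.225 = 79.075
NO-GO = nominal + upper_tol (largest hole = least material condition)
NO-GO = 79.3 + 0.042 = 79.342
spread = NO-GO - GO = 79.342 - 79.075 = 0.2670

0.2670


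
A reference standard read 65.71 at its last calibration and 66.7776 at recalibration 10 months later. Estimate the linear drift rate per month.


rate = (v2 - v1) / months
= (66.7776 - 65.71) / 10
= 1.0676 / 10
= 0.1068

0.1068


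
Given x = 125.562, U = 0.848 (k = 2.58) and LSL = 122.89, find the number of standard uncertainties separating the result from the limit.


u = U / k = 0.848 / 2.58 = 0.32868217
margin = |LSL - x| = |122.89 - 125.562| = 2.672
z = margin / u = 2.672 / 0.32868217
z = 8.1294

8.1294


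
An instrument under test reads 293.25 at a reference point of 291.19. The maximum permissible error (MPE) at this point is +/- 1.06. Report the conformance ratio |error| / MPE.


e = indication - reference = 293.25 - 291.19 = 2.0600
|e| = 2.0600
ratio = |e| / MPE = 2.0600 / 1.06
ratio = 1.9434

1.9434


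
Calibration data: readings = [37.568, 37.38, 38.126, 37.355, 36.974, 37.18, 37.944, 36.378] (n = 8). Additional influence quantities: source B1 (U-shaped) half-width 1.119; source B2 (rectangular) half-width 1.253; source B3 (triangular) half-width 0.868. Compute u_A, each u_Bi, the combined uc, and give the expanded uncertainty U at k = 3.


mean = (37.568 + 37.38 + 38.126 + 37.355 + 36.974 + 37.18 + 37.944 + 36.378) / 8 = 37.363125
s = sqrt(sum((x - mean)^2)/(n-1)) = 0.54995362
u_A = s / sqrt(n) = 0.54995362 / sqrt(8) = 0.19443797
u_B1 = 1.119 / sqrt(2) = 0.79125249
u_B2 = 1.253 / sqrt(3) = 0.72341989
u_B3 = 0.868 / sqrt(6) = 0.35435952
uc = sqrt(0.19443797^2 + 0.79125249^2 + 0.72341989^2 + 0.35435952^2) = 1.1457721
U = k * uc = 3 * 1.1457721
U = 3.4373

3.4373


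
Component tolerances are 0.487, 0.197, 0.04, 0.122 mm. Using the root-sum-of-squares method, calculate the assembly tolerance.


RSS = sqrt(0.487^2 + 0.197^2 + 0.04^2 + 0.122^2)
= sqrt(0.292462)
= 0.5408

0.5408


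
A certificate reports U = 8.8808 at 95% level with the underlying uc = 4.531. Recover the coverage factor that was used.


k = U / uc
k = 8.8808 / 4.531
k = 1.96

1.96


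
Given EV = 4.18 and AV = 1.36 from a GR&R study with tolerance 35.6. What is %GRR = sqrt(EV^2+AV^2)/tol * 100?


GRR = sqrt(EV^2 + AV^2) = sqrt(4.18^2 + 1.36^2) = 4.3956797
%GRR = GRR / tol * 100 = 4.3956797 / 35.6 * 100
%GRR = 12.3474

12.3474


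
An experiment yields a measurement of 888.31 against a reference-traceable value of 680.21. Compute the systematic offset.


Systematic error = measured - true
= 888.31 - 680.21
= 208.1000

208.1000


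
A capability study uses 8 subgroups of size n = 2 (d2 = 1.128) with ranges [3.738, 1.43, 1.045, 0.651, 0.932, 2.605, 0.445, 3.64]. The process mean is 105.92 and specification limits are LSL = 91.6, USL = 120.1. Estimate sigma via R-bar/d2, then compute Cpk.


R_bar = (3.738 + 1.43 + 1.045 + 0.651 + 0.932 + 2.605 + 0.445 + 3.64) / 8 = 1.81075
sigma = R_bar / d2 = 1.81075 / 1.128 = 1.6052748
Cp = (USL - LSL)/(6*sigma) = (120.1 - 91.6)/(6*1.6052748) = 2.9590
Cpu = (120.1 - 105.92)/(3*1.6052748) = 2.9445
Cpl = (105.92 - 91.6)/(3*1.6052748) = 2.9735
Cpk = min(Cpu, Cpl) = 2.9445

2.9445


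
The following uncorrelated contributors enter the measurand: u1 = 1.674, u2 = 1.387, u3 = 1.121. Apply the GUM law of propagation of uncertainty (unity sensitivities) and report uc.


uc = sqrt(1.674^2 + 1.387^2 + 1.121^2)
uc = sqrt(5.982686)
uc = 2.4460

2.4460


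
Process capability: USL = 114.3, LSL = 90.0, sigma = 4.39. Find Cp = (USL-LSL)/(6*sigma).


Cp = (USL - LSL) / (6 * sigma)
= (114.3 - 90.0) / (6 * 4.39)
= 24.3000 / 26.3400
= 0.9226

0.9226


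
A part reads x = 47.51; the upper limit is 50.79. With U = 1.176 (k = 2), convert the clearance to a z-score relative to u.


u = U / k = 1.176 / 2 = 0.588
margin = |USL - x| = |50.79 - 47.51| = 3.28
z = margin / u = 3.28 / 0.588
z = 5.5782

5.5782


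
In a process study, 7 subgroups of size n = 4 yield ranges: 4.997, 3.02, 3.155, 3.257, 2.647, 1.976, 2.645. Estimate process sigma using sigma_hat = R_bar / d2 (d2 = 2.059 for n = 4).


R_bar = (4.997 + 3.02 + 3.155 + 3.257 + 2.647 + 1.976 + 2.645) / 7
R_bar = 21.697 / 7 = 3.0995714
sigma_hat = R_bar / d2 = 3.0995714 / 2.059 = 1.5054

1.5054


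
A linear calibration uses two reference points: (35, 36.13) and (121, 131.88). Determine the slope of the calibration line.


slope = (y2 - y1) / (x2 - x1)
= (131.88 - 36.13) / (121 - 35)
= 95.7500 / 86
= 1.1134

1.1134


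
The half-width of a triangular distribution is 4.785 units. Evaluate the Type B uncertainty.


u_B = half_width / sqrt(6)
u_B = 4.785 / 2.4494897
u_B = 1.9535

1.9535


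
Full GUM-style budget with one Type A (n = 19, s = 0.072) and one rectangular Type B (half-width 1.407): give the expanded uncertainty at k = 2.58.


u_A = s / sqrt(n) = 0.072 / sqrt(19) = 0.016517933
u_B = half_width / sqrt(3) = 1.407 / sqrt(3) = 0.81233183
uc = sqrt(u_A^2 + u_B^2) = sqrt(0.016517933^2 + 0.81233183^2) = 0.81249975
U = k * uc = 2.58 * 0.81249975
U = 2.0962

2.0962


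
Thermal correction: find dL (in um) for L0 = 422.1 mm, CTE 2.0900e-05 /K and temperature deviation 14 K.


dL = L * alpha * dT
= 422.1 * 2.0900e-05 * 14
= 0.1235065 mm
dL_um = 0.1235065 * 1000 = 123.5065 um

123.5065


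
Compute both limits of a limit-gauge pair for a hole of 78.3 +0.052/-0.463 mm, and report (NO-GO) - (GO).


GO = nominal - lower_tol (smallest hole = maximum material condition)
GO = 78.3 - 0.463 = 77.837
NO-GO = nominal + upper_tol (largest hole = least material condition)
NO-GO = 78.3 + 0.052 = 78.352
spread = NO-GO - GO = 78.352 - 77.837 = 0.5150

0.5150


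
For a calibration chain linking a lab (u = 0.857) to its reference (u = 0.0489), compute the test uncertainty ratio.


TUR = u_lab / u_ref
= 0.857 / 0.0489
= 17.5256

17.5256


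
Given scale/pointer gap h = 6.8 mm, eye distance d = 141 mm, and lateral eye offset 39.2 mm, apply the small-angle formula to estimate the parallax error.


error = h * offset / d
= 6.8 * 39.2 / 141
= 1.8905

1.8905


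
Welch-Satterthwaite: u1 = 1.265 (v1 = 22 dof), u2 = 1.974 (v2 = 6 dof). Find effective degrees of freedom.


uc = sqrt(u1^2 + u2^2) = sqrt(1.265^2 + 1.974^2) = 2.3445471
v_eff = uc^4 / (u1^4/v1 + u2^4/v2)
= 2.3445471^4 / (1.265^4/22 + 1.974^4/6)
= 30.215922 / 2.647077
v_eff = 11.4148

11.4148


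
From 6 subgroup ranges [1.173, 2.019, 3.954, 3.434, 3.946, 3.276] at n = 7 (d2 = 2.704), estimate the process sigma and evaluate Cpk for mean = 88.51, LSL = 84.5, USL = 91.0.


R_bar = (1.173 + 2.019 + 3.954 + 3.434 + 3.946 + 3.276) / 6 = 2.967
sigma = R_bar / d2 = 2.967 / 2.704 = 1.0972633
Cp = (USL - LSL)/(6*sigma) = (91.0 - 84.5)/(6*1.0972633) = 0.9873
Cpu = (91.0 - 88.51)/(3*1.0972633) = 0.7564
Cpl = (88.51 - 84.5)/(3*1.0972633) = 1.2182
Cpk = min(Cpu, Cpl) = 0.7564

0.7564


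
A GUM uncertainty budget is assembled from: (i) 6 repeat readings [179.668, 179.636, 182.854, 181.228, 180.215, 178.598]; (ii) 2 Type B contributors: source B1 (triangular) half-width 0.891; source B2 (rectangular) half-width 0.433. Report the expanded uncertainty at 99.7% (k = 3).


mean = (179.668 + 179.636 + 182.854 + 181.228 + 180.215 + 178.598) / 6 = 180.3665
s = sqrt(sum((x - mean)^2)/(n-1)) = 1.490095
u_A = s / sqrt(n) = 1.490095 / sqrt(6) = 0.60832874
u_B1 = 0.891 / sqrt(6) = 0.36374923
u_B2 = 0.433 / sqrt(3) = 0.24999267
uc = sqrt(0.60832874^2 + 0.36374923^2 + 0.24999267^2) = 0.7515808
U = k * uc = 3 * 0.7515808
U = 2.2547

2.2547


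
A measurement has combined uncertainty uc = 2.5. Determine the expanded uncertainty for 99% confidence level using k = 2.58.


U = k * uc
U = 2.58 * 2.5
U = 6.4500

6.4500


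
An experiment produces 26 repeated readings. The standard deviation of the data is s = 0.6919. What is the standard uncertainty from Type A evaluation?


u_A = s / sqrt(n)
u_A = 0.6919 / sqrt(26)
u_A = 0.6919 / 5.0990195
u_A = 0.1357

0.1357


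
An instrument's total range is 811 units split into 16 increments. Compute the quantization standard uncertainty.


resolution = range / divisions
resolution = 811 / 16 = 50.6875
u_res = resolution / (2*sqrt(3))
u_res = 50.6875 / 3.4641016
u_res = 14.6322

14.6322


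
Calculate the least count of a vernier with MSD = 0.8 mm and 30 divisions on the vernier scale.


LC = MSD / n_div
= 0.8 / 30
= 0.0267

0.0267


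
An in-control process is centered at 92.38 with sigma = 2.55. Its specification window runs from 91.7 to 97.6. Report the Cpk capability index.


Cpu = (USL - mean) / (3*sigma) = (97.6 - 92.38) / (3*2.55) = 0.6824
Cpl = (mean - LSL) / (3*sigma) = (92.38 - 91.7) / (3*2.55) = 0.0889
Cpk = min(Cpu, Cpl) = 0.0889

0.0889


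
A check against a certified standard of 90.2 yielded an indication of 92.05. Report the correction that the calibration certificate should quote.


Correction = standard - reading
= 90.2 - 92.05
= -1.8500

-1.8500


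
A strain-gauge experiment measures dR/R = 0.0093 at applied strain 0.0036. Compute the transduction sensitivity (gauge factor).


GF = (dR/R) / epsilon
= 0.0093 / 0.0036
= 2.5833

2.5833


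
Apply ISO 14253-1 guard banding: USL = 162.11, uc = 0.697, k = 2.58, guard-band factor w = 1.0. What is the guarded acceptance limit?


U = k * uc = 2.58 * 0.697 = 1.79826
guard band g = w * U = 1.0 * 1.79826 = 1.79826
AL = USL - g = 162.11 - 1.79826
AL = 160.3117

160.3117


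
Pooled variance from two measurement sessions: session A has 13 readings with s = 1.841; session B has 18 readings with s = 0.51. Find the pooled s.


s_p = sqrt(((n1-1)*s1^2 + (n2-1)*s2^2) / (n1+n2-2))
numerator = (13-1)*1.841^2 + (18-1)*0.51^2 = 40.671372 + 4.4217 = 45.093072
denominator = 13 + 18 - 2 = 29
s_p^2 = 45.093072 / 29 = 1.5549335
s_p = sqrt(1.5549335) = 1.2470

1.2470


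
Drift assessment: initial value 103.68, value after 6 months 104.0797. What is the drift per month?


rate = (v2 - v1) / months
= (104.0797 - 103.68) / 6
= 0.3997 / 6
= 0.0666

0.0666


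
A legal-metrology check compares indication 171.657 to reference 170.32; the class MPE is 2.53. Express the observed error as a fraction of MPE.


e = indication - reference = 171.657 - 170.32 = 1.3370
|e| = 1.3370
ratio = |e| / MPE = 1.3370 / 2.53
ratio = 0.5285

0.5285


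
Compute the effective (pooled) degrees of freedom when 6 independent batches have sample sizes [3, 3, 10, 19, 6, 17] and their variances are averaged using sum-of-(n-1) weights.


nu = sum_i (n_i - 1)
nu = ((3 - 1) + (3 - 1) + (10 - 1) + (19 - 1) + (6 - 1) + (17 - 1))
nu = 2 + 2 + 9 + 18 + 5 + 16
nu = 52

52


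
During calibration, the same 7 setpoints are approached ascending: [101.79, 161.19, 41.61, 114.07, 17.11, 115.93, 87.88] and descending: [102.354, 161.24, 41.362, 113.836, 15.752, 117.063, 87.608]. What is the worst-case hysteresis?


|101.79 - 102.354| = 0.5640
|161.19 - 161.24| = 0.0500
|41.61 - 41.362| = 0.2480
|114.07 - 113.836| = 0.2340
|17.11 - 15.752| = 1.3580
|115.93 - 117.063| = 1.1330
|87.88 - 87.608| = 0.2720
hysteresis = max(diffs) = 1.3580

1.3580


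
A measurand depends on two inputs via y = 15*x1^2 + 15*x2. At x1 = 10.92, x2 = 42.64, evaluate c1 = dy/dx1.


y = 15*x1^2 + 15*x2
dy/dx1 = 2*15*x1
Evaluate at x1 = 10.92: c1 = 30 * 10.92
c1 = 327.6000

327.6000


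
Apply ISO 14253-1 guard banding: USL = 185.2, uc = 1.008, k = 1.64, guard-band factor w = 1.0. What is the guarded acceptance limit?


U = k * uc = 1.64 * 1.008 = 1.65312
guard band g = w * U = 1.0 * 1.65312 = 1.65312
AL = USL - g = 185.2 - 1.65312
AL = 183.5469

183.5469


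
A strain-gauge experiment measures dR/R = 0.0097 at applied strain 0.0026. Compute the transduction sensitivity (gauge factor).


GF = (dR/R) / epsilon
= 0.0097 / 0.0026
= 3.7308

3.7308


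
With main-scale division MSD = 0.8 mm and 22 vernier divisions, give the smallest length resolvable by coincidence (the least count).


LC = MSD / n_div
= 0.8 / 22
= 0.0364

0.0364


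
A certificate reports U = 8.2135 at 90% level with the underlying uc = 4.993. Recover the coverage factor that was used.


k = U / uc
k = 8.2135 / 4.993
k = 1.645

1.645


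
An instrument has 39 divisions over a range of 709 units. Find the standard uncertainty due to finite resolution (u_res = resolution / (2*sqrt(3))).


resolution = range / divisions
resolution = 709 / 39 = 18.179487
u_res = resolution / (2*sqrt(3))
u_res = 18.179487 / 3.4641016
u_res = 5.2480

5.2480


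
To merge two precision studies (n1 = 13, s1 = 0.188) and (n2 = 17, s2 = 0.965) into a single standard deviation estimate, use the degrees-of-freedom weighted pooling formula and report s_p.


s_p = sqrt(((n1-1)*s1^2 + (n2-1)*s2^2) / (n1+n2-2))
numerator = (13-1)*0.188^2 + (17-1)*0.965^2 = 0.424128 + 14.8996 = 15.323728
denominator = 13 + 17 - 2 = 28
s_p^2 = 15.323728 / 28 = 0.547276
s_p = sqrt(0.547276) = 0.7398

0.7398


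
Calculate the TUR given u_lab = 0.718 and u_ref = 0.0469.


TUR = u_lab / u_ref
= 0.718 / 0.0469
= 15.3092

15.3092


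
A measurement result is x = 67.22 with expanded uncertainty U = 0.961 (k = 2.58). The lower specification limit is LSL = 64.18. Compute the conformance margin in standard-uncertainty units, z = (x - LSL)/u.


u = U / k = 0.961 / 2.58 = 0.37248062
margin = |LSL - x| = |64.18 - 67.22| = 3.04
z = margin / u = 3.04 / 0.37248062
z = 8.1615

8.1615


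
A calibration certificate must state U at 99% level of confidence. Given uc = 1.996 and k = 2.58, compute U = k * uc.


U = k * uc
U = 2.58 * 1.996
U = 5.1497

5.1497


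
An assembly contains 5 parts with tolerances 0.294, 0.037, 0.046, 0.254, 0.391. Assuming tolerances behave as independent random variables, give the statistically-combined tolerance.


RSS = sqrt(0.294^2 + 0.037^2 + 0.046^2 + 0.254^2 + 0.391^2)
= sqrt(0.307318)
= 0.5544

0.5544


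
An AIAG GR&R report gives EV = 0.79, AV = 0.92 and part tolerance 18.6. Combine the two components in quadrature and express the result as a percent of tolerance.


GRR = sqrt(EV^2 + AV^2) = sqrt(0.79^2 + 0.92^2) = 1.2126417
%GRR = GRR / tol * 100 = 1.2126417 / 18.6 * 100
%GRR = 6.5196

6.5196


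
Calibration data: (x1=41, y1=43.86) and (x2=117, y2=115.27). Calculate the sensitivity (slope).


slope = (y2 - y1) / (x2 - x1)
= (115.27 - 43.86) / (117 - 41)
= 71.4100 / 76
= 0.9396

0.9396


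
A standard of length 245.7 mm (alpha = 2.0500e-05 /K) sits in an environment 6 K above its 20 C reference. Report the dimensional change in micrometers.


dL = L * alpha * dT
= 245.7 * 2.0500e-05 * 6
= 0.0302211 mm
dL_um = 0.0302211 * 1000 = 30.2211 um

30.2211


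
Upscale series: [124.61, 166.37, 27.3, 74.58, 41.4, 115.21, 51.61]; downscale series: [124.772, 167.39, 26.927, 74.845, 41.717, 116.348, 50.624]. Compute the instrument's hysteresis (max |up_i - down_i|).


|124.61 - 124.772| = 0.1620
|166.37 - 167.39| = 1.0200
|27.3 - 26.927| = 0.3730
|74.58 - 74.845| = 0.2650
|41.4 - 41.717| = 0.3170
|115.21 - 116.348| = 1.1380
|51.61 - 50.624| = 0.9860
hysteresis = max(diffs) = 1.1380

1.1380


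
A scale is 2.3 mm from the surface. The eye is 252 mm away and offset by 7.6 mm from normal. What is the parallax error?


error = h * offset / d
= 2.3 * 7.6 / 252
= 0.0694

0.0694


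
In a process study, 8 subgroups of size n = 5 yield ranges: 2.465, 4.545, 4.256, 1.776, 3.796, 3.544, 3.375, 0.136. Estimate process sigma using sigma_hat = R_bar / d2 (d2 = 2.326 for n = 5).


R_bar = (2.465 + 4.545 + 4.256 + 1.776 + 3.796 + 3.544 + 3.375 + 0.136) / 8
R_bar = 23.893 / 8 = 2.986625
sigma_hat = R_bar / d2 = 2.986625 / 2.326 = 1.2840

1.2840


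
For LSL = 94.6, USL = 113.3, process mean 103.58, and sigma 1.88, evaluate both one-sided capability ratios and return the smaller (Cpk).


Cpu = (USL - mean) / (3*sigma) = (113.3 - 103.58) / (3*1.88) = 1.7234
Cpl = (mean - LSL) / (3*sigma) = (103.58 - 94.6) / (3*1.88) = 1.5922
Cpk = min(Cpu, Cpl) = 1.5922

1.5922


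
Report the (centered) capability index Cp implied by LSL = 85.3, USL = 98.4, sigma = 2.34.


Cp = (USL - LSL) / (6 * sigma)
= (98.4 - 85.3) / (6 * 2.34)
= 13.1000 / 14.0400
= 0.9330

0.9330


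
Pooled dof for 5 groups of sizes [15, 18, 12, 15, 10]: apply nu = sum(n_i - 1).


nu = sum_i (n_i - 1)
nu = ((15 - 1) + (18 - 1) + (12 - 1) + (15 - 1) + (10 - 1))
nu = 14 + 17 + 11 + 14 + 9
nu = 65

65


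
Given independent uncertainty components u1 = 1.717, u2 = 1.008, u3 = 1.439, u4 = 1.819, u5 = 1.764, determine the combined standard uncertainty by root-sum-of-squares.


uc = sqrt(1.717^2 + 1.008^2 + 1.439^2 + 1.819^2 + 1.764^2)
uc = sqrt(12.455331)
uc = 3.5292

3.5292


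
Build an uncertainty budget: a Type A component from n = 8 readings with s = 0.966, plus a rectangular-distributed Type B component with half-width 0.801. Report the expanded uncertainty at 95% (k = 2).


u_A = s / sqrt(n) = 0.966 / sqrt(8) = 0.34153258
u_B = half_width / sqrt(3) = 0.801 / sqrt(3) = 0.46245757
uc = sqrt(u_A^2 + u_B^2) = sqrt(0.34153258^2 + 0.46245757^2) = 0.5749013
U = k * uc = 2 * 0.5749013
U = 1.1498

1.1498


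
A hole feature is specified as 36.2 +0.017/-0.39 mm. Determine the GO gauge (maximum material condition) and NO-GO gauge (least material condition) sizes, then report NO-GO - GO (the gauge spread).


GO = nominal - lower_tol (smallest hole = maximum material condition)
GO = 36.2 - 0.39 = 35.81
NO-GO = nominal + upper_tol (largest hole = least material condition)
NO-GO = 36.2 + 0.017 = 36.217
spread = NO-GO - GO = 36.217 - 35.81 = 0.4070

0.4070


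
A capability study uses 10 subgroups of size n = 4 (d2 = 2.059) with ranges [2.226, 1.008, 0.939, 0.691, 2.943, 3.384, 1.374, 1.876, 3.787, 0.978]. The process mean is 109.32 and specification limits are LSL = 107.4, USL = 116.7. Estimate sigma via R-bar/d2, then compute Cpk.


R_bar = (2.226 + 1.008 + 0.939 + 0.691 + 2.943 + 3.384 + 1.374 + 1.876 + 3.787 + 0.978) / 10 = 1.9206
sigma = R_bar / d2 = 1.9206 / 2.059 = 0.9327829
Cp = (USL - LSL)/(6*sigma) = (116.7 - 107.4)/(6*0.9327829) = 1.6617
Cpu = (116.7 - 109.32)/(3*0.9327829) = 2.6373
Cpl = (109.32 - 107.4)/(3*0.9327829) = 0.6861
Cpk = min(Cpu, Cpl) = 0.6861

0.6861


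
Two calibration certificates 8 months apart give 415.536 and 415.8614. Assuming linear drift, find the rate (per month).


rate = (v2 - v1) / months
= (415.8614 - 415.536) / 8
= 0.3254 / 8
= 0.0407

0.0407


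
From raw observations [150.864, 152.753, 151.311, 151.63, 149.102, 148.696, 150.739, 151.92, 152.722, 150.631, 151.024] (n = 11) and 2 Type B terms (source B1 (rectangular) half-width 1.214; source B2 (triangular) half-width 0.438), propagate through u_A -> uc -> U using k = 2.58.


mean = (150.864 + 152.753 + 151.311 + 151.63 + 149.102 + 148.696 + 150.739 + 151.92 + 152.722 + 150.631 + 151.024) / 11 = 151.0356364
s = sqrt(sum((x - mean)^2)/(n-1)) = 1.2844656
u_A = s / sqrt(n) = 1.2844656 / sqrt(11) = 0.38728095
u_B1 = 1.214 / sqrt(3) = 0.70090323
u_B2 = 0.438 / sqrt(6) = 0.17881275
uc = sqrt(0.38728095^2 + 0.70090323^2 + 0.17881275^2) = 0.82050343
U = k * uc = 2.58 * 0.82050343
U = 2.1169

2.1169


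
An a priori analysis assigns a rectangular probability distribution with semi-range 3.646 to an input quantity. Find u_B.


u_B = half_width / sqrt(3)
u_B = 3.646 / 1.7320508
u_B = 2.1050

2.1050


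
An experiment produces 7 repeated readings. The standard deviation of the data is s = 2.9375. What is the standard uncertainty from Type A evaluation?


u_A = s / sqrt(n)
u_A = 2.9375 / sqrt(7)
u_A = 2.9375 / 2.6457513
u_A = 1.1103

1.1103


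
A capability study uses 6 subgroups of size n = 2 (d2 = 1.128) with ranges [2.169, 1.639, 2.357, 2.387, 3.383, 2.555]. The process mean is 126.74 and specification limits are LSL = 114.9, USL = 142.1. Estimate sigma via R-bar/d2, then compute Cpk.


R_bar = (2.169 + 1.639 + 2.357 + 2.387 + 3.383 + 2.555) / 6 = 2.415
sigma = R_bar / d2 = 2.415 / 1.128 = 2.1409574
Cp = (USL - LSL)/(6*sigma) = (142.1 - 114.9)/(6*2.1409574) = 2.1174
Cpu = (142.1 - 126.74)/(3*2.1409574) = 2.3915
Cpl = (126.74 - 114.9)/(3*2.1409574) = 1.8434
Cpk = min(Cpu, Cpl) = 1.8434

1.8434


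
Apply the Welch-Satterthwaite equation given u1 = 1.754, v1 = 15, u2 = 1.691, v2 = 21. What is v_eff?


uc = sqrt(u1^2 + u2^2) = sqrt(1.754^2 + 1.691^2) = 2.4363902
v_eff = uc^4 / (u1^4/v1 + u2^4/v2)
= 2.4363902^4 / (1.754^4/15 + 1.691^4/21)
= 35.236063 / 1.0203601
v_eff = 34.5330

34.5330


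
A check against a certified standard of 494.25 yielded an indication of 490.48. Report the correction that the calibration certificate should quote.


Correction = standard - reading
= 494.25 - 490.48
= 3.7700

3.7700


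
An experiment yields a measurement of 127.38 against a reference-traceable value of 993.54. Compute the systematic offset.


Systematic error = measured - true
= 127.38 - 993.54
= -866.1600

-866.1600


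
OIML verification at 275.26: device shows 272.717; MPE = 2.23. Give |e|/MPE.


e = indication - reference = 272.717 - 275.26 = -2.5430
|e| = 2.5430
ratio = |e| / MPE = 2.5430 / 2.23
ratio = 1.1404

1.1404


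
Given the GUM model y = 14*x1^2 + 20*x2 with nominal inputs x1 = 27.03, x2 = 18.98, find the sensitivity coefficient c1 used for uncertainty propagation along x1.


y = 14*x1^2 + 20*x2
dy/dx1 = 2*14*x1
Evaluate at x1 = 27.03: c1 = 28 * 27.03
c1 = 756.8400

756.8400


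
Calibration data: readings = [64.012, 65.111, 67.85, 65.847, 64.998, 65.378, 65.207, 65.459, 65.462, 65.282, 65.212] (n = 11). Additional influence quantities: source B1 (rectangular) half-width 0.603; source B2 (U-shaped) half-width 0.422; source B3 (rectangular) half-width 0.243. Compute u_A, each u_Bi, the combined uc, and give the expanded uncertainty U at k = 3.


mean = (64.012 + 65.111 + 67.85 + 65.847 + 64.998 + 65.378 + 65.207 + 65.459 + 65.462 + 65.282 + 65.212) / 11 = 65.438
s = sqrt(sum((x - mean)^2)/(n-1)) = 0.91937044
u_A = s / sqrt(n) = 0.91937044 / sqrt(11) = 0.27720062
u_B1 = 0.603 / sqrt(3) = 0.34814221
u_B2 = 0.422 / sqrt(2) = 0.29839906
u_B3 = 0.243 / sqrt(3) = 0.14029612
uc = sqrt(0.27720062^2 + 0.34814221^2 + 0.29839906^2 + 0.14029612^2) = 0.55386657
U = k * uc = 3 * 0.55386657
U = 1.6616

1.6616
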